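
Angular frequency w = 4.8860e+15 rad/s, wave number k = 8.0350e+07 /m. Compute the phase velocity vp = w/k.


vp = w / k
= 4.8860e+15 / 8.0350e+07
= 6.0809e+07 m/s

6.0809e+07


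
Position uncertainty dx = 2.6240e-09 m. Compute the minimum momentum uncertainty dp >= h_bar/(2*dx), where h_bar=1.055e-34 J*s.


dp = h_bar / (2 * dx)
= 1.055e-34 / (2 * 2.6240e-09)
= 1.055e-34 / 5.2480e-09
= 2.0103e-26 kg*m/s

2.0103e-26


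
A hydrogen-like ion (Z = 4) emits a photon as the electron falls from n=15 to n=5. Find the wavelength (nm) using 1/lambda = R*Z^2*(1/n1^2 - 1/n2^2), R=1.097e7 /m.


1/lambda = R * Z^2 * (1/n1^2 - 1/n2^2)
= 1.097e7 * 4^2 * (1/5^2 - 1/15^2)
= 1.097e7 * 16 * (0.04 - 0.004444)
= 6.2407e+06 /m
lambda = 1 / 6.2407e+06
= 160.2381 nm

160.2381


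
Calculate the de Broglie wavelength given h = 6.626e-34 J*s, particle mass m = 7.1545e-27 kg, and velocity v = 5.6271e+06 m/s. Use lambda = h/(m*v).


lambda = h / (m * v)
= 6.626e-34 / (7.1545e-27 * 5.6271e+06)
= 6.626e-34 / 4.0259e-20
= 1.6458e-14 m

1.6458e-14


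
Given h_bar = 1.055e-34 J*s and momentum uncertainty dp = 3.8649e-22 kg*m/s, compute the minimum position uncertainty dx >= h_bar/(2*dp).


dx = h_bar / (2 * dp)
= 1.055e-34 / (2 * 3.8649e-22)
= 1.055e-34 / 7.7298e-22
= 1.3648e-13 m

1.3648e-13


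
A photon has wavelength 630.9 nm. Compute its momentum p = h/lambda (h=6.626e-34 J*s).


p = h / lambda
= 6.626e-34 / (630.9e-9)
= 6.626e-34 / 6.3090e-07
= 1.0502e-27 kg*m/s

1.0502e-27


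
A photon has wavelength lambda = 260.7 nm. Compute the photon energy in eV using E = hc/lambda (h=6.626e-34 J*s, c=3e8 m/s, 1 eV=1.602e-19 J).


E = hc / lambda
= (6.626e-34)(3e8) / (260.7e-9)
= 1.9878e-25 / 2.6070e-07
= 7.6249e-19 J
Converting to eV: 7.6249e-19 / 1.602e-19
= 4.7596 eV

4.7596


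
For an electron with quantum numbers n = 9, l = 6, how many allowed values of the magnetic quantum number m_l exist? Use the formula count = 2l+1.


m_l ranges from -l to +l in integer steps
So m_l goes from -6 to +6
Count = 2l + 1 = 2*6 + 1
= 13

13


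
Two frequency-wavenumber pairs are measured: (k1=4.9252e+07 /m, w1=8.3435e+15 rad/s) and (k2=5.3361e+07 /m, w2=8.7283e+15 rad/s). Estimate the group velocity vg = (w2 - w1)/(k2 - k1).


vg = (w2 - w1) / (k2 - k1)
= (8.7283e+15 - 8.3435e+15) / (5.3361e+07 - 4.9252e+07)
= 3.8480e+14 / 4.1090e+06
= 9.3648e+07 m/s

9.3648e+07


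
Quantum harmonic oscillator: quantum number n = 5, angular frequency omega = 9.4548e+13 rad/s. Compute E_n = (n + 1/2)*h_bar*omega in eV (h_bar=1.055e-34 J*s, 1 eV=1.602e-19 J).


E = (n + 1/2) * h_bar * omega
= (5 + 0.5) * 1.055e-34 * 9.4548e+13
= 5.5 * 9.9748e-21
= 5.4861e-20 J
= 0.3425 eV

0.3425


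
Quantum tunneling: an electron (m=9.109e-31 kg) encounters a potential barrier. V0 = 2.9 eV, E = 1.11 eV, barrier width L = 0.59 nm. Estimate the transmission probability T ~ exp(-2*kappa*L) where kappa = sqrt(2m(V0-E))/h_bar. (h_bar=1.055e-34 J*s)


V0 - E = 1.79 eV = 2.8676e-19 J
kappa = sqrt(2 * m * (V0-E)) / h_bar
= sqrt(2 * 9.109e-31 * 2.8676e-19) / 1.055e-34
= 6.8510e+09 /m
2*kappa*L = 2 * 6.8510e+09 * 0.59e-9
= 8.0842
T = exp(-8.0842) = 3.083696e-04

3.083696e-04


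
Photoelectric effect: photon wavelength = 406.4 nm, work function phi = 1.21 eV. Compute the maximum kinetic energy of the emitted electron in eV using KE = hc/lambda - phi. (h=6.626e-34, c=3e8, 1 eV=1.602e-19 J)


E_photon = hc / lambda
= (6.626e-34)(3e8) / (406.4e-9)
= 4.8912e-19 J
= 3.0532 eV
KE = E_photon - phi
= 3.0532 - 1.21
= 1.8432 eV

1.8432


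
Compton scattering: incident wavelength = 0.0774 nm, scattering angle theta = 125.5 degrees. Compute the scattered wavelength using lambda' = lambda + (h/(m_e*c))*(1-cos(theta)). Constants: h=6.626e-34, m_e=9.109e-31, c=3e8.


Compton wavelength: h/(m_e*c) = 2.4247e-12 m
d_lambda = 2.4247e-12 * (1 - cos(125.5 deg))
= 2.4247e-12 * 1.580703
= 3.8327e-12 m = 0.003833 nm
lambda' = 0.0774 + 0.003833
= 0.081233 nm

0.081233


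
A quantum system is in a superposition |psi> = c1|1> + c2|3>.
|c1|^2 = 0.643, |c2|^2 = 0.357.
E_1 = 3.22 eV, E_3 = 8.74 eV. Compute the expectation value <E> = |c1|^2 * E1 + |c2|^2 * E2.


<E> = |c1|^2 * E1 + |c2|^2 * E2
= 0.643 * 3.22 + 0.357 * 8.74
= 2.0705 + 3.1202
= 5.1906 eV

5.1906


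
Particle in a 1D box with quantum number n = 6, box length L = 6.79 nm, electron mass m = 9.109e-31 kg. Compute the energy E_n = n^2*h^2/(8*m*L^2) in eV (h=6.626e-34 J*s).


E = n^2 * h^2 / (8 * m * L^2)
= 6^2 * (6.626e-34)^2 / (8 * 9.109e-31 * (6.79e-9)^2)
= 36 * 4.3904e-67 / (8 * 9.109e-31 * 4.6104e-17)
= 4.7044e-20 J
= 0.2937 eV

0.2937


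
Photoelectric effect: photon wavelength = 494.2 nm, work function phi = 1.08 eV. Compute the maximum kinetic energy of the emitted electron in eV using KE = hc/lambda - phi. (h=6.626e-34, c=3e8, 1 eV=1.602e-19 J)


E_photon = hc / lambda
= (6.626e-34)(3e8) / (494.2e-9)
= 4.0223e-19 J
= 2.5108 eV
KE = E_photon - phi
= 2.5108 - 1.08
= 1.4308 eV

1.4308


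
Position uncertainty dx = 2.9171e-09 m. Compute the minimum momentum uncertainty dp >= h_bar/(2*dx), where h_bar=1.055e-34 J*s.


dp = h_bar / (2 * dx)
= 1.055e-34 / (2 * 2.9171e-09)
= 1.055e-34 / 5.8342e-09
= 1.8083e-26 kg*m/s

1.8083e-26


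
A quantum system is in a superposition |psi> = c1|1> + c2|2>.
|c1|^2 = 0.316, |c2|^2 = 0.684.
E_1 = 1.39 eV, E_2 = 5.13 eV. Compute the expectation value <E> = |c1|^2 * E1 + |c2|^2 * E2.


<E> = |c1|^2 * E1 + |c2|^2 * E2
= 0.316 * 1.39 + 0.684 * 5.13
= 0.4392 + 3.5089
= 3.9482 eV

3.9482


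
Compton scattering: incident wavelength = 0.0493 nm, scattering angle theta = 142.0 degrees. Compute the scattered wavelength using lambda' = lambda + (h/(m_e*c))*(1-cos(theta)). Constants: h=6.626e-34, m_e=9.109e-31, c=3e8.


Compton wavelength: h/(m_e*c) = 2.4247e-12 m
d_lambda = 2.4247e-12 * (1 - cos(142.0 deg))
= 2.4247e-12 * 1.788011
= 4.3354e-12 m = 0.004335 nm
lambda' = 0.0493 + 0.004335
= 0.053635 nm

0.053635


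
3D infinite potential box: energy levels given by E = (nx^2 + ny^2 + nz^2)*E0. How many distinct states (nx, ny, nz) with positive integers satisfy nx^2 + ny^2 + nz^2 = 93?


Enumerate all (nx, ny, nz) with nx^2 + ny^2 + nz^2 = 93:
(2,5,8)
(2,8,5)
(5,2,8)
(5,8,2)
(8,2,5)
(8,5,2)
Total degeneracy = 6

6


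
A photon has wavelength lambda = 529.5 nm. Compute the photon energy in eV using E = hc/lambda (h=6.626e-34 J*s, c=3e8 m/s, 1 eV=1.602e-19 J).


E = hc / lambda
= (6.626e-34)(3e8) / (529.5e-9)
= 1.9878e-25 / 5.2950e-07
= 3.7541e-19 J
Converting to eV: 3.7541e-19 / 1.602e-19
= 2.3434 eV

2.3434


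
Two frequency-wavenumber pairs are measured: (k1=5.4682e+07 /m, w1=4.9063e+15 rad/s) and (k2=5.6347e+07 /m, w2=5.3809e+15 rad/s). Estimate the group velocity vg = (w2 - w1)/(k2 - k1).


vg = (w2 - w1) / (k2 - k1)
= (5.3809e+15 - 4.9063e+15) / (5.6347e+07 - 5.4682e+07)
= 4.7460e+14 / 1.6650e+06
= 2.8505e+08 m/s

2.8505e+08


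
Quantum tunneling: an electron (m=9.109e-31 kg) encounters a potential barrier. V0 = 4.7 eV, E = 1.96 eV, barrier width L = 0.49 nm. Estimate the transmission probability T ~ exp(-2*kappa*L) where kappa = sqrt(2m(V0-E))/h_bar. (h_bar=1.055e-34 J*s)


V0 - E = 2.74 eV = 4.3895e-19 J
kappa = sqrt(2 * m * (V0-E)) / h_bar
= sqrt(2 * 9.109e-31 * 4.3895e-19) / 1.055e-34
= 8.4763e+09 /m
2*kappa*L = 2 * 8.4763e+09 * 0.49e-9
= 8.3067
T = exp(-8.3067) = 2.468480e-04

2.468480e-04


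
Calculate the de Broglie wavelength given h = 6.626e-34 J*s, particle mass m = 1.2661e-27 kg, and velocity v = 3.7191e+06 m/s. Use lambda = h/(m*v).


lambda = h / (m * v)
= 6.626e-34 / (1.2661e-27 * 3.7191e+06)
= 6.626e-34 / 4.7088e-21
= 1.4072e-13 m

1.4072e-13


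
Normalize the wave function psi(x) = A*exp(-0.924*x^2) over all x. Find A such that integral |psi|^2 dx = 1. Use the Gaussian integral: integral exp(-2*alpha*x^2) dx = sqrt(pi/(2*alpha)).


integral |psi|^2 dx = A^2 * sqrt(pi/(2*alpha)) = 1
A^2 = sqrt(2*alpha/pi)
= sqrt(2 * 0.924 / pi)
= 0.766966
A = sqrt(0.766966)
= 0.8758

0.8758


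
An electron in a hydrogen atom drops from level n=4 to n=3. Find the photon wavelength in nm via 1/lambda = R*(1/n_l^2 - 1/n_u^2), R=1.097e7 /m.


1/lambda = R * (1/n_l^2 - 1/n_u^2)
= 1.097e7 * (1/3^2 - 1/4^2)
= 1.097e7 * (0.111111 - 0.0625)
= 1.097e7 * 0.048611
= 5.3326e+05 /m
lambda = 1 / 5.3326e+05 = 1875.2442 nm

1875.2442


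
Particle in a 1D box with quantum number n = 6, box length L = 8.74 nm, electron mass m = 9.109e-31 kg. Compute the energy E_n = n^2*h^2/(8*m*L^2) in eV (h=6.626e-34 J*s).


E = n^2 * h^2 / (8 * m * L^2)
= 6^2 * (6.626e-34)^2 / (8 * 9.109e-31 * (8.74e-9)^2)
= 36 * 4.3904e-67 / (8 * 9.109e-31 * 7.6388e-17)
= 2.8394e-20 J
= 0.1772 eV

0.1772


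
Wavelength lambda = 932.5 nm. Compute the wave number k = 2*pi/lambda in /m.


k = 2 * pi / lambda
= 6.2832 / (932.5e-9)
= 6.2832 / 9.3250e-07
= 6.7380e+06 /m

6.7380e+06


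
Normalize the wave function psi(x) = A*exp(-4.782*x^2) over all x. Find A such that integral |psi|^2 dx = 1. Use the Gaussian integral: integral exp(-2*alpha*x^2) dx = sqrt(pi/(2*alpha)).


integral |psi|^2 dx = A^2 * sqrt(pi/(2*alpha)) = 1
A^2 = sqrt(2*alpha/pi)
= sqrt(2 * 4.782 / pi)
= 1.744797
A = sqrt(1.744797)
= 1.3209

1.3209


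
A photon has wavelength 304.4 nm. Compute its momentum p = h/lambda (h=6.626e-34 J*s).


p = h / lambda
= 6.626e-34 / (304.4e-9)
= 6.626e-34 / 3.0440e-07
= 2.1767e-27 kg*m/s

2.1767e-27


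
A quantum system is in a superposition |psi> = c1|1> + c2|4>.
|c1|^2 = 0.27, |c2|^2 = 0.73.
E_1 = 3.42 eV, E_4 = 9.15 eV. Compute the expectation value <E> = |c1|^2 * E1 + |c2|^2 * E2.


<E> = |c1|^2 * E1 + |c2|^2 * E2
= 0.27 * 3.42 + 0.73 * 9.15
= 0.9234 + 6.6795
= 7.6029 eV

7.6029


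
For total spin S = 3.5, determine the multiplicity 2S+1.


Spin multiplicity = 2S + 1
= 2 * 3.5 + 1
= 7.0 + 1
= 8

8


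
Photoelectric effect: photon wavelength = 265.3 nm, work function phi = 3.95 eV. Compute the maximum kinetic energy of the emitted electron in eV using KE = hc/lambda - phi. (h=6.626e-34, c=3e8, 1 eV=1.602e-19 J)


E_photon = hc / lambda
= (6.626e-34)(3e8) / (265.3e-9)
= 7.4926e-19 J
= 4.6771 eV
KE = E_photon - phi
= 4.6771 - 3.95
= 0.7271 eV

0.7271


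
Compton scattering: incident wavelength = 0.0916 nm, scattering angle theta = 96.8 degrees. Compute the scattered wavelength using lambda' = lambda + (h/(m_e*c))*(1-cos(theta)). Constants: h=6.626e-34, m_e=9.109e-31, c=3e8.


Compton wavelength: h/(m_e*c) = 2.4247e-12 m
d_lambda = 2.4247e-12 * (1 - cos(96.8 deg))
= 2.4247e-12 * 1.118404
= 2.7118e-12 m = 0.002712 nm
lambda' = 0.0916 + 0.002712
= 0.094312 nm

0.094312


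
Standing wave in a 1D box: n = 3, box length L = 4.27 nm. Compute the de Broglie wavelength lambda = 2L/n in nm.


lambda = 2L / n
= 2 * 4.27 / 3
= 8.54 / 3
= 2.8467 nm

2.8467


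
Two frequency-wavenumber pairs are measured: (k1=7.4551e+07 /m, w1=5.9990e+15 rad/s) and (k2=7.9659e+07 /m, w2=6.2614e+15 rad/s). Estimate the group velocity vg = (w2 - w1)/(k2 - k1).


vg = (w2 - w1) / (k2 - k1)
= (6.2614e+15 - 5.9990e+15) / (7.9659e+07 - 7.4551e+07)
= 2.6240e+14 / 5.1080e+06
= 5.1370e+07 m/s

5.1370e+07


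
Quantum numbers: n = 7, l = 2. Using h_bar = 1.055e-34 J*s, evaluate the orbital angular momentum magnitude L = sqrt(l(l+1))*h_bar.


L = sqrt(l*(l+1)) * h_bar
= sqrt(2 * 3) * 1.055e-34
= sqrt(6) * 1.055e-34
= 2.4495 * 1.055e-34
= 2.5842e-34 J*s

2.5842e-34


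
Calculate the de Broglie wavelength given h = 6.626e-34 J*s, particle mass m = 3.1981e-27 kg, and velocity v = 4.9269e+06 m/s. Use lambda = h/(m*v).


lambda = h / (m * v)
= 6.626e-34 / (3.1981e-27 * 4.9269e+06)
= 6.626e-34 / 1.5757e-20
= 4.2052e-14 m

4.2052e-14


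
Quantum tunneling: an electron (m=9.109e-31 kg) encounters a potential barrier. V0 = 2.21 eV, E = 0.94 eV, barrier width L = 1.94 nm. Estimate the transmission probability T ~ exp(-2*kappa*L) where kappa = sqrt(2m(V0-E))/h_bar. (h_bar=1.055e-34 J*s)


V0 - E = 1.27 eV = 2.0345e-19 J
kappa = sqrt(2 * m * (V0-E)) / h_bar
= sqrt(2 * 9.109e-31 * 2.0345e-19) / 1.055e-34
= 5.7707e+09 /m
2*kappa*L = 2 * 5.7707e+09 * 1.94e-9
= 22.3904
T = exp(-22.3904) = 1.887788e-10

1.887788e-10


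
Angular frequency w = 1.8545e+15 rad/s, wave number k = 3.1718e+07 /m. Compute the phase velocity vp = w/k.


vp = w / k
= 1.8545e+15 / 3.1718e+07
= 5.8468e+07 m/s

5.8468e+07


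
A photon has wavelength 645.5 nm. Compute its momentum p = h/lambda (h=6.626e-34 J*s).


p = h / lambda
= 6.626e-34 / (645.5e-9)
= 6.626e-34 / 6.4550e-07
= 1.0265e-27 kg*m/s

1.0265e-27


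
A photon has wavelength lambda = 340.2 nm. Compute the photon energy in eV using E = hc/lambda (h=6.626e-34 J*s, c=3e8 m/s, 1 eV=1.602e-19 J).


E = hc / lambda
= (6.626e-34)(3e8) / (340.2e-9)
= 1.9878e-25 / 3.4020e-07
= 5.8430e-19 J
Converting to eV: 5.8430e-19 / 1.602e-19
= 3.6473 eV

3.6473


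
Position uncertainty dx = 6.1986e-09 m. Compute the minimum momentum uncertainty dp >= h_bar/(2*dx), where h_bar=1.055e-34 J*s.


dp = h_bar / (2 * dx)
= 1.055e-34 / (2 * 6.1986e-09)
= 1.055e-34 / 1.2397e-08
= 8.5100e-27 kg*m/s

8.5100e-27


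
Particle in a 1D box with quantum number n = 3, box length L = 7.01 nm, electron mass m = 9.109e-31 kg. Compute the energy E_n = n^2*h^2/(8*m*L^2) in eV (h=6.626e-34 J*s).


E = n^2 * h^2 / (8 * m * L^2)
= 3^2 * (6.626e-34)^2 / (8 * 9.109e-31 * (7.01e-9)^2)
= 9 * 4.3904e-67 / (8 * 9.109e-31 * 4.9140e-17)
= 1.1034e-20 J
= 0.0689 eV

0.0689


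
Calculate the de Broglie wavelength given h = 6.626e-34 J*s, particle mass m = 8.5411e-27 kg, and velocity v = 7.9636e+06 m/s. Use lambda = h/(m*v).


lambda = h / (m * v)
= 6.626e-34 / (8.5411e-27 * 7.9636e+06)
= 6.626e-34 / 6.8018e-20
= 9.7416e-15 m

9.7416e-15


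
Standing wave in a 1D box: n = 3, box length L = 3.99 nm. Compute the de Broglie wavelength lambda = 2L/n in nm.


lambda = 2L / n
= 2 * 3.99 / 3
= 7.98 / 3
= 2.66 nm

2.66


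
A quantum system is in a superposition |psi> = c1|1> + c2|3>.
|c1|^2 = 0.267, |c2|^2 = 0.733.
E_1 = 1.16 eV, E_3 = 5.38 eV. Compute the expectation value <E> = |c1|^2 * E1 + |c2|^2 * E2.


<E> = |c1|^2 * E1 + |c2|^2 * E2
= 0.267 * 1.16 + 0.733 * 5.38
= 0.3097 + 3.9435
= 4.2533 eV

4.2533


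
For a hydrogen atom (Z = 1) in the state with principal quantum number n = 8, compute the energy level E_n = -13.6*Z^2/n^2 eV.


E_n = -13.6 * Z^2 / n^2
= -13.6 * 1^2 / 8^2
= -13.6 * 1 / 64
= -0.2125 eV

-0.2125


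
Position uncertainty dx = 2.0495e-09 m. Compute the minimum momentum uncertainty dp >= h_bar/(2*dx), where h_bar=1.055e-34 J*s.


dp = h_bar / (2 * dx)
= 1.055e-34 / (2 * 2.0495e-09)
= 1.055e-34 / 4.0990e-09
= 2.5738e-26 kg*m/s

2.5738e-26


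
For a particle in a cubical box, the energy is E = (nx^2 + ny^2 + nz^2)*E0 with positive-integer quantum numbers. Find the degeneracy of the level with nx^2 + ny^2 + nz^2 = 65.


Enumerate all (nx, ny, nz) with nx^2 + ny^2 + nz^2 = 65:
(2,5,6)
(2,6,5)
(5,2,6)
(5,6,2)
(6,2,5)
(6,5,2)
Total degeneracy = 6

6


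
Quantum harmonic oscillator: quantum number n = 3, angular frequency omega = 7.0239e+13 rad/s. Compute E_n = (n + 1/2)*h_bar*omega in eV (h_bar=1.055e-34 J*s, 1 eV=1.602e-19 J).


E = (n + 1/2) * h_bar * omega
= (3 + 0.5) * 1.055e-34 * 7.0239e+13
= 3.5 * 7.4102e-21
= 2.5936e-20 J
= 0.1619 eV

0.1619


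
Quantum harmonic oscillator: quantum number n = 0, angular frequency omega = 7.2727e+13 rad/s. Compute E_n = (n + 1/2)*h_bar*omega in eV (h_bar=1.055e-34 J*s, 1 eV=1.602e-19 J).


E = (n + 1/2) * h_bar * omega
= (0 + 0.5) * 1.055e-34 * 7.2727e+13
= 0.5 * 7.6727e-21
= 3.8363e-21 J
= 0.0239 eV

0.0239


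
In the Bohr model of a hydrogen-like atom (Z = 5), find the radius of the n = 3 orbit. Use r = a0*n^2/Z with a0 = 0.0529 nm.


r = a0 * n^2 / Z
= 0.0529 * 3^2 / 5
= 0.0529 * 9 / 5
= 0.0952 nm

0.0952


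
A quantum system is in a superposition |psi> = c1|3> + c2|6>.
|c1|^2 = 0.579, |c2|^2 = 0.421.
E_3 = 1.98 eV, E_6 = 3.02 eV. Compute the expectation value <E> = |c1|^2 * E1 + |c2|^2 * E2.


<E> = |c1|^2 * E1 + |c2|^2 * E2
= 0.579 * 1.98 + 0.421 * 3.02
= 1.1464 + 1.2714
= 2.4178 eV

2.4178


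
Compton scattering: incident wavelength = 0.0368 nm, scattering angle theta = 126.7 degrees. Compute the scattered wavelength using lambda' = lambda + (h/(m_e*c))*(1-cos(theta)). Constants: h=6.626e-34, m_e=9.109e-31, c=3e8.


Compton wavelength: h/(m_e*c) = 2.4247e-12 m
d_lambda = 2.4247e-12 * (1 - cos(126.7 deg))
= 2.4247e-12 * 1.597625
= 3.8738e-12 m = 0.003874 nm
lambda' = 0.0368 + 0.003874
= 0.040674 nm

0.040674


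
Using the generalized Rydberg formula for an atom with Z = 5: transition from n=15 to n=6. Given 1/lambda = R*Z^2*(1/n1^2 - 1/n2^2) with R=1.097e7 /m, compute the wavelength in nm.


1/lambda = R * Z^2 * (1/n1^2 - 1/n2^2)
= 1.097e7 * 5^2 * (1/6^2 - 1/15^2)
= 1.097e7 * 25 * (0.027778 - 0.004444)
= 6.3992e+06 /m
lambda = 1 / 6.3992e+06
= 156.2703 nm

156.2703


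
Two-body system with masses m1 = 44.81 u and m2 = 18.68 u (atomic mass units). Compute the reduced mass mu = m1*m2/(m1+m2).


mu = m1 * m2 / (m1 + m2)
= 44.81 * 18.68 / (44.81 + 18.68)
= 837.0508 / 63.49
= 13.184 u

13.184


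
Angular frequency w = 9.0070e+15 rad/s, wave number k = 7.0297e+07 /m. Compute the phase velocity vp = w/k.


vp = w / k
= 9.0070e+15 / 7.0297e+07
= 1.2813e+08 m/s

1.2813e+08


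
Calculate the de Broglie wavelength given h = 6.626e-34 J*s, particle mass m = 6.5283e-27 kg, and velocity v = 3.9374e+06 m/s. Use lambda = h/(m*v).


lambda = h / (m * v)
= 6.626e-34 / (6.5283e-27 * 3.9374e+06)
= 6.626e-34 / 2.5705e-20
= 2.5778e-14 m

2.5778e-14


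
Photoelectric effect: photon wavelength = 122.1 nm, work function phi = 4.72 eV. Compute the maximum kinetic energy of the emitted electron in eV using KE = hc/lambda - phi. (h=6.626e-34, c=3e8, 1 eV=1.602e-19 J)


E_photon = hc / lambda
= (6.626e-34)(3e8) / (122.1e-9)
= 1.6280e-18 J
= 10.1624 eV
KE = E_photon - phi
= 10.1624 - 4.72
= 5.4424 eV

5.4424


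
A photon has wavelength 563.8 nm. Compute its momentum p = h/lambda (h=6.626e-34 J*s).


p = h / lambda
= 6.626e-34 / (563.8e-9)
= 6.626e-34 / 5.6380e-07
= 1.1752e-27 kg*m/s

1.1752e-27


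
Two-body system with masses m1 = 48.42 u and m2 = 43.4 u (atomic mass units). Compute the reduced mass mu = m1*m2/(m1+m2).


mu = m1 * m2 / (m1 + m2)
= 48.42 * 43.4 / (48.42 + 43.4)
= 2101.428 / 91.82
= 22.8864 u

22.8864


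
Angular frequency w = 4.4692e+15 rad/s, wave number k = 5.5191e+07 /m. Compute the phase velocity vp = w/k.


vp = w / k
= 4.4692e+15 / 5.5191e+07
= 8.0977e+07 m/s

8.0977e+07


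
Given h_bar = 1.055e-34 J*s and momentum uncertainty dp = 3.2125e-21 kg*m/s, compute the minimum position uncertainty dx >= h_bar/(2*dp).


dx = h_bar / (2 * dp)
= 1.055e-34 / (2 * 3.2125e-21)
= 1.055e-34 / 6.4250e-21
= 1.6420e-14 m

1.6420e-14


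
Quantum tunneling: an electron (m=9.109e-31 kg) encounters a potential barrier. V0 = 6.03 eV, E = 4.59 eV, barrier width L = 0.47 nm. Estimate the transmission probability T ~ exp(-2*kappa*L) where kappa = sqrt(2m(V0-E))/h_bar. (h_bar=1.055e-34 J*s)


V0 - E = 1.44 eV = 2.3069e-19 J
kappa = sqrt(2 * m * (V0-E)) / h_bar
= sqrt(2 * 9.109e-31 * 2.3069e-19) / 1.055e-34
= 6.1448e+09 /m
2*kappa*L = 2 * 6.1448e+09 * 0.47e-9
= 5.7761
T = exp(-5.7761) = 3.100639e-03

3.100639e-03


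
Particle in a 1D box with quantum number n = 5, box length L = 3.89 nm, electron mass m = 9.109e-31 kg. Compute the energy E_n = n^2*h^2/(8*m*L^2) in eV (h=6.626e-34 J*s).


E = n^2 * h^2 / (8 * m * L^2)
= 5^2 * (6.626e-34)^2 / (8 * 9.109e-31 * (3.89e-9)^2)
= 25 * 4.3904e-67 / (8 * 9.109e-31 * 1.5132e-17)
= 9.9537e-20 J
= 0.6213 eV

0.6213


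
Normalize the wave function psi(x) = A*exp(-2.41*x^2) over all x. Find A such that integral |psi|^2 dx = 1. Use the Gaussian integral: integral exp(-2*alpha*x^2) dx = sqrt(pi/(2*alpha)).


integral |psi|^2 dx = A^2 * sqrt(pi/(2*alpha)) = 1
A^2 = sqrt(2*alpha/pi)
= sqrt(2 * 2.41 / pi)
= 1.23865
A = sqrt(1.23865)
= 1.1129

1.1129


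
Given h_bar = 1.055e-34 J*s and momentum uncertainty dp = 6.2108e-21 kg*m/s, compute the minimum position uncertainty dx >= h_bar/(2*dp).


dx = h_bar / (2 * dp)
= 1.055e-34 / (2 * 6.2108e-21)
= 1.055e-34 / 1.2422e-20
= 8.4933e-15 m

8.4933e-15


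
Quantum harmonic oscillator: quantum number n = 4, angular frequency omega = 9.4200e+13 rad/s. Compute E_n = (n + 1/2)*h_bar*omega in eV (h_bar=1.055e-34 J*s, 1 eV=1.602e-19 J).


E = (n + 1/2) * h_bar * omega
= (4 + 0.5) * 1.055e-34 * 9.4200e+13
= 4.5 * 9.9381e-21
= 4.4721e-20 J
= 0.2792 eV

0.2792


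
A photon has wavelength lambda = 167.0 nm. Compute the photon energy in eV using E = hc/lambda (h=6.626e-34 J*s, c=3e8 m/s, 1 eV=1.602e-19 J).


E = hc / lambda
= (6.626e-34)(3e8) / (167.0e-9)
= 1.9878e-25 / 1.6700e-07
= 1.1903e-18 J
Converting to eV: 1.1903e-18 / 1.602e-19
= 7.4301 eV

7.4301


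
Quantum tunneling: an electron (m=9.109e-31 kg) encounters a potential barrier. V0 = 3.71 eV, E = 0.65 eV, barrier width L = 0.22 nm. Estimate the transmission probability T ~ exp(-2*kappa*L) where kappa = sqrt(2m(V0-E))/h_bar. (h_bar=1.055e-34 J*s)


V0 - E = 3.06 eV = 4.9021e-19 J
kappa = sqrt(2 * m * (V0-E)) / h_bar
= sqrt(2 * 9.109e-31 * 4.9021e-19) / 1.055e-34
= 8.9576e+09 /m
2*kappa*L = 2 * 8.9576e+09 * 0.22e-9
= 3.9413
T = exp(-3.9413) = 1.942241e-02

1.942241e-02


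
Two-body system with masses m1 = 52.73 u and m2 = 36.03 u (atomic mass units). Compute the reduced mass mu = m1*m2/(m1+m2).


mu = m1 * m2 / (m1 + m2)
= 52.73 * 36.03 / (52.73 + 36.03)
= 1899.8619 / 88.76
= 21.4045 u

21.4045


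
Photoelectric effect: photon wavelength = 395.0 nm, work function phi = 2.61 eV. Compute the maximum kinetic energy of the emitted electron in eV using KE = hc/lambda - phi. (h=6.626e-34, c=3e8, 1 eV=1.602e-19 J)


E_photon = hc / lambda
= (6.626e-34)(3e8) / (395.0e-9)
= 5.0324e-19 J
= 3.1413 eV
KE = E_photon - phi
= 3.1413 - 2.61
= 0.5313 eV

0.5313


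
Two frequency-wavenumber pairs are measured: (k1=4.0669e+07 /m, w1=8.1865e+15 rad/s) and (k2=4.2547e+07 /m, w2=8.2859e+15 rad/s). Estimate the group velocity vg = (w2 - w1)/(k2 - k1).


vg = (w2 - w1) / (k2 - k1)
= (8.2859e+15 - 8.1865e+15) / (4.2547e+07 - 4.0669e+07)
= 9.9400e+13 / 1.8780e+06
= 5.2929e+07 m/s

5.2929e+07


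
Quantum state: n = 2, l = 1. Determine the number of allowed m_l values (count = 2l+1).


m_l ranges from -l to +l in integer steps
So m_l goes from -1 to +1
Count = 2l + 1 = 2*1 + 1
= 3

3


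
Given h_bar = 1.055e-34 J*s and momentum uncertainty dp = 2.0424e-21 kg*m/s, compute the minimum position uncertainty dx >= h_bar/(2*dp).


dx = h_bar / (2 * dp)
= 1.055e-34 / (2 * 2.0424e-21)
= 1.055e-34 / 4.0848e-21
= 2.5827e-14 m

2.5827e-14


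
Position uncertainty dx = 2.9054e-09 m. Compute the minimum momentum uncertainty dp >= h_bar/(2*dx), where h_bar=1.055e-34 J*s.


dp = h_bar / (2 * dx)
= 1.055e-34 / (2 * 2.9054e-09)
= 1.055e-34 / 5.8108e-09
= 1.8156e-26 kg*m/s

1.8156e-26


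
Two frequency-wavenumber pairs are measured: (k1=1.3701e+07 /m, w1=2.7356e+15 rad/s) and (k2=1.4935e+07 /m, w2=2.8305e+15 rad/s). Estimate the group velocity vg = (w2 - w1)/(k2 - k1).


vg = (w2 - w1) / (k2 - k1)
= (2.8305e+15 - 2.7356e+15) / (1.4935e+07 - 1.3701e+07)
= 9.4900e+13 / 1.2340e+06
= 7.6904e+07 m/s

7.6904e+07


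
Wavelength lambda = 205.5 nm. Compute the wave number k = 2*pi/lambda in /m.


k = 2 * pi / lambda
= 6.2832 / (205.5e-9)
= 6.2832 / 2.0550e-07
= 3.0575e+07 /m

3.0575e+07


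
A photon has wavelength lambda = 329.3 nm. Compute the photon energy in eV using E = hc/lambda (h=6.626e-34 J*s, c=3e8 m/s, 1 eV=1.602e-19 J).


E = hc / lambda
= (6.626e-34)(3e8) / (329.3e-9)
= 1.9878e-25 / 3.2930e-07
= 6.0364e-19 J
Converting to eV: 6.0364e-19 / 1.602e-19
= 3.7681 eV

3.7681


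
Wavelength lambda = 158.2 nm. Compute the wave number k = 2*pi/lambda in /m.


k = 2 * pi / lambda
= 6.2832 / (158.2e-9)
= 6.2832 / 1.5820e-07
= 3.9717e+07 /m

3.9717e+07


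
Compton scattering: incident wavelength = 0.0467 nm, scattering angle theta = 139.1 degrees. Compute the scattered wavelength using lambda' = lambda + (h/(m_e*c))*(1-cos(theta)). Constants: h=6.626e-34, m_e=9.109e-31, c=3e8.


Compton wavelength: h/(m_e*c) = 2.4247e-12 m
d_lambda = 2.4247e-12 * (1 - cos(139.1 deg))
= 2.4247e-12 * 1.755853
= 4.2574e-12 m = 0.004257 nm
lambda' = 0.0467 + 0.004257
= 0.050957 nm

0.050957


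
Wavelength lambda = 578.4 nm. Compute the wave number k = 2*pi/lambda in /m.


k = 2 * pi / lambda
= 6.2832 / (578.4e-9)
= 6.2832 / 5.7840e-07
= 1.0863e+07 /m

1.0863e+07


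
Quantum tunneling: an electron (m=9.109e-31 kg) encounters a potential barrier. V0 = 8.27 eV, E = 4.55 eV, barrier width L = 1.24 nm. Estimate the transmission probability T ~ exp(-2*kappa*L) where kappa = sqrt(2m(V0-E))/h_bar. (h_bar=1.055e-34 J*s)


V0 - E = 3.72 eV = 5.9594e-19 J
kappa = sqrt(2 * m * (V0-E)) / h_bar
= sqrt(2 * 9.109e-31 * 5.9594e-19) / 1.055e-34
= 9.8764e+09 /m
2*kappa*L = 2 * 9.8764e+09 * 1.24e-9
= 24.4936
T = exp(-24.4936) = 2.304478e-11

2.304478e-11


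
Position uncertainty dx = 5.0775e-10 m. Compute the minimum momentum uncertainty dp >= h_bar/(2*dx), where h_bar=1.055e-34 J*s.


dp = h_bar / (2 * dx)
= 1.055e-34 / (2 * 5.0775e-10)
= 1.055e-34 / 1.0155e-09
= 1.0389e-25 kg*m/s

1.0389e-25


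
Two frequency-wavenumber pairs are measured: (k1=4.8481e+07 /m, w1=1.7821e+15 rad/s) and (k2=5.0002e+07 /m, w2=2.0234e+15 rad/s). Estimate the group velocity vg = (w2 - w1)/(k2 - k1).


vg = (w2 - w1) / (k2 - k1)
= (2.0234e+15 - 1.7821e+15) / (5.0002e+07 - 4.8481e+07)
= 2.4130e+14 / 1.5210e+06
= 1.5865e+08 m/s

1.5865e+08


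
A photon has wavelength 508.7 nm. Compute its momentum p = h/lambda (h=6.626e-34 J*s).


p = h / lambda
= 6.626e-34 / (508.7e-9)
= 6.626e-34 / 5.0870e-07
= 1.3025e-27 kg*m/s

1.3025e-27


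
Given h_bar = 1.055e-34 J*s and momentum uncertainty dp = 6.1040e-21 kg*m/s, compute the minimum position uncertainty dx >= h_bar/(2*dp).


dx = h_bar / (2 * dp)
= 1.055e-34 / (2 * 6.1040e-21)
= 1.055e-34 / 1.2208e-20
= 8.6419e-15 m

8.6419e-15


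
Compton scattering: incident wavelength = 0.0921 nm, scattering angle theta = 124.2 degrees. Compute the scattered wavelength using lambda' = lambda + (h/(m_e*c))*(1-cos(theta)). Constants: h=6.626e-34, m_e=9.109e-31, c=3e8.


Compton wavelength: h/(m_e*c) = 2.4247e-12 m
d_lambda = 2.4247e-12 * (1 - cos(124.2 deg))
= 2.4247e-12 * 1.562083
= 3.7876e-12 m = 0.003788 nm
lambda' = 0.0921 + 0.003788
= 0.095888 nm

0.095888


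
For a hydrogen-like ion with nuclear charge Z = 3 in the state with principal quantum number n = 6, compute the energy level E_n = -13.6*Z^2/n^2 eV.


E_n = -13.6 * Z^2 / n^2
= -13.6 * 3^2 / 6^2
= -13.6 * 9 / 36
= -3.4 eV

-3.4


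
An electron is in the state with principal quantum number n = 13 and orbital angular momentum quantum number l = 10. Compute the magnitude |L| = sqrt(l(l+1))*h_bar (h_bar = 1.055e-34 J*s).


L = sqrt(l*(l+1)) * h_bar
= sqrt(10 * 11) * 1.055e-34
= sqrt(110) * 1.055e-34
= 10.4881 * 1.055e-34
= 1.1065e-33 J*s

1.1065e-33


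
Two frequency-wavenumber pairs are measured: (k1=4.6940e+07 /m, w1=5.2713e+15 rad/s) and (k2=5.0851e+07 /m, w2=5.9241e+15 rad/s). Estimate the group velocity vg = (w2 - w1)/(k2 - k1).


vg = (w2 - w1) / (k2 - k1)
= (5.9241e+15 - 5.2713e+15) / (5.0851e+07 - 4.6940e+07)
= 6.5280e+14 / 3.9110e+06
= 1.6691e+08 m/s

1.6691e+08


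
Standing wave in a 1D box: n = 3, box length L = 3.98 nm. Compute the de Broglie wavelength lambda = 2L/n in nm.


lambda = 2L / n
= 2 * 3.98 / 3
= 7.96 / 3
= 2.6533 nm

2.6533


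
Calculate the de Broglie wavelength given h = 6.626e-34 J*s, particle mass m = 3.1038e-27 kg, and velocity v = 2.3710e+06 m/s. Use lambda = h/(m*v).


lambda = h / (m * v)
= 6.626e-34 / (3.1038e-27 * 2.3710e+06)
= 6.626e-34 / 7.3591e-21
= 9.0038e-14 m

9.0038e-14


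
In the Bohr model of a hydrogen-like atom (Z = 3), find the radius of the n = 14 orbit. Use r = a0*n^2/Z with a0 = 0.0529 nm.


r = a0 * n^2 / Z
= 0.0529 * 14^2 / 3
= 0.0529 * 196 / 3
= 3.4561 nm

3.4561


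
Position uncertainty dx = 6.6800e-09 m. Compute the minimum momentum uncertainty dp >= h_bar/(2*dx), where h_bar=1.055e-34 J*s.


dp = h_bar / (2 * dx)
= 1.055e-34 / (2 * 6.6800e-09)
= 1.055e-34 / 1.3360e-08
= 7.8967e-27 kg*m/s

7.8967e-27


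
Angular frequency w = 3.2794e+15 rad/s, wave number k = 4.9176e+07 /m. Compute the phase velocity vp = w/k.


vp = w / k
= 3.2794e+15 / 4.9176e+07
= 6.6687e+07 m/s

6.6687e+07


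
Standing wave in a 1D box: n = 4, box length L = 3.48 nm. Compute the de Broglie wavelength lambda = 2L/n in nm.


lambda = 2L / n
= 2 * 3.48 / 4
= 6.96 / 4
= 1.74 nm

1.74


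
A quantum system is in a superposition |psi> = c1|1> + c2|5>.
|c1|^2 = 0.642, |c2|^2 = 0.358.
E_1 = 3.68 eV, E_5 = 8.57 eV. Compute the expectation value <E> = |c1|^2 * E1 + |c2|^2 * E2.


<E> = |c1|^2 * E1 + |c2|^2 * E2
= 0.642 * 3.68 + 0.358 * 8.57
= 2.3626 + 3.0681
= 5.4306 eV

5.4306


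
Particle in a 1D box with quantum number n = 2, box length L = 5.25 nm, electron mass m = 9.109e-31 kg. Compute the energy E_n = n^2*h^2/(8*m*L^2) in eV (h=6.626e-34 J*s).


E = n^2 * h^2 / (8 * m * L^2)
= 2^2 * (6.626e-34)^2 / (8 * 9.109e-31 * (5.25e-9)^2)
= 4 * 4.3904e-67 / (8 * 9.109e-31 * 2.7563e-17)
= 8.7435e-21 J
= 0.0546 eV

0.0546


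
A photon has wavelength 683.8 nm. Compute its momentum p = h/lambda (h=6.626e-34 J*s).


p = h / lambda
= 6.626e-34 / (683.8e-9)
= 6.626e-34 / 6.8380e-07
= 9.6900e-28 kg*m/s

9.6900e-28


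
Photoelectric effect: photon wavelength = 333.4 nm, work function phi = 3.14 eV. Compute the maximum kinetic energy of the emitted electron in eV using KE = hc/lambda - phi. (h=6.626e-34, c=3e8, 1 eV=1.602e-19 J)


E_photon = hc / lambda
= (6.626e-34)(3e8) / (333.4e-9)
= 5.9622e-19 J
= 3.7217 eV
KE = E_photon - phi
= 3.7217 - 3.14
= 0.5817 eV

0.5817


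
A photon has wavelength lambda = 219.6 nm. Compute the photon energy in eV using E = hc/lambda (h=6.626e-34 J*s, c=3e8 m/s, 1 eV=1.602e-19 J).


E = hc / lambda
= (6.626e-34)(3e8) / (219.6e-9)
= 1.9878e-25 / 2.1960e-07
= 9.0519e-19 J
Converting to eV: 9.0519e-19 / 1.602e-19
= 5.6504 eV

5.6504


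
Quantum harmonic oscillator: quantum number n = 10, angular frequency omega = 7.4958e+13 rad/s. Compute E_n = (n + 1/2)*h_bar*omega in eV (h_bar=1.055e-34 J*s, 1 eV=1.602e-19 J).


E = (n + 1/2) * h_bar * omega
= (10 + 0.5) * 1.055e-34 * 7.4958e+13
= 10.5 * 7.9081e-21
= 8.3035e-20 J
= 0.5183 eV

0.5183


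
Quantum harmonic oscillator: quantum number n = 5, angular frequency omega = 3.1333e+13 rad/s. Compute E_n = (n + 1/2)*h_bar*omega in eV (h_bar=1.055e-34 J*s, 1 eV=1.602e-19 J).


E = (n + 1/2) * h_bar * omega
= (5 + 0.5) * 1.055e-34 * 3.1333e+13
= 5.5 * 3.3056e-21
= 1.8181e-20 J
= 0.1135 eV

0.1135


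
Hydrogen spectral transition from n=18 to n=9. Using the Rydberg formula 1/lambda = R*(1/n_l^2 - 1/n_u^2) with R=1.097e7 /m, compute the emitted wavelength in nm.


1/lambda = R * (1/n_l^2 - 1/n_u^2)
= 1.097e7 * (1/9^2 - 1/18^2)
= 1.097e7 * (0.012346 - 0.003086)
= 1.097e7 * 0.009259
= 1.0157e+05 /m
lambda = 1 / 1.0157e+05 = 9845.0319 nm

9845.0319


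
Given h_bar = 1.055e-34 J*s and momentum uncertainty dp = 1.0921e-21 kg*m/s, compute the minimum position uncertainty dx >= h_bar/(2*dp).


dx = h_bar / (2 * dp)
= 1.055e-34 / (2 * 1.0921e-21)
= 1.055e-34 / 2.1842e-21
= 4.8301e-14 m

4.8301e-14


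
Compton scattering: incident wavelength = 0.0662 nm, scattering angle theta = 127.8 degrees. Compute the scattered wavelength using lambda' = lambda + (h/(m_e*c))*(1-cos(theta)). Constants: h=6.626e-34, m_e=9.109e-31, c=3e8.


Compton wavelength: h/(m_e*c) = 2.4247e-12 m
d_lambda = 2.4247e-12 * (1 - cos(127.8 deg))
= 2.4247e-12 * 1.612907
= 3.9108e-12 m = 0.003911 nm
lambda' = 0.0662 + 0.003911
= 0.070111 nm

0.070111


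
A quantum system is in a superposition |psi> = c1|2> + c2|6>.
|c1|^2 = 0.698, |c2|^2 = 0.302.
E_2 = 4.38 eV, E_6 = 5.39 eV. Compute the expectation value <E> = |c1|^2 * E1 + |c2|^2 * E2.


<E> = |c1|^2 * E1 + |c2|^2 * E2
= 0.698 * 4.38 + 0.302 * 5.39
= 3.0572 + 1.6278
= 4.685 eV

4.685


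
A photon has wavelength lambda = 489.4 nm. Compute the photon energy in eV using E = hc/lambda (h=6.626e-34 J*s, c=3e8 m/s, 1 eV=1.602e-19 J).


E = hc / lambda
= (6.626e-34)(3e8) / (489.4e-9)
= 1.9878e-25 / 4.8940e-07
= 4.0617e-19 J
Converting to eV: 4.0617e-19 / 1.602e-19
= 2.5354 eV

2.5354


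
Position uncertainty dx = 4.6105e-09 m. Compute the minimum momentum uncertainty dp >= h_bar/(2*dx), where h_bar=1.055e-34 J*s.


dp = h_bar / (2 * dx)
= 1.055e-34 / (2 * 4.6105e-09)
= 1.055e-34 / 9.2210e-09
= 1.1441e-26 kg*m/s

1.1441e-26


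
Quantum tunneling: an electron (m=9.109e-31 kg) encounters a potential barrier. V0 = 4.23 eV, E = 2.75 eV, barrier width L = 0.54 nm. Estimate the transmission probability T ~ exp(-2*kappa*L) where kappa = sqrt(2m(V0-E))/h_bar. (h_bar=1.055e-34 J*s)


V0 - E = 1.48 eV = 2.3710e-19 J
kappa = sqrt(2 * m * (V0-E)) / h_bar
= sqrt(2 * 9.109e-31 * 2.3710e-19) / 1.055e-34
= 6.2296e+09 /m
2*kappa*L = 2 * 6.2296e+09 * 0.54e-9
= 6.728
T = exp(-6.728) = 1.196966e-03

1.196966e-03


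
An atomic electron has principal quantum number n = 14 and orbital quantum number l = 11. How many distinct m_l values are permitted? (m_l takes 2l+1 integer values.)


m_l ranges from -l to +l in integer steps
So m_l goes from -11 to +11
Count = 2l + 1 = 2*11 + 1
= 23

23


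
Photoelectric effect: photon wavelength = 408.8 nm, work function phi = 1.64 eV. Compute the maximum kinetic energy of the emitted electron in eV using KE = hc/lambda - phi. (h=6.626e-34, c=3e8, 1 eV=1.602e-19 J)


E_photon = hc / lambda
= (6.626e-34)(3e8) / (408.8e-9)
= 4.8625e-19 J
= 3.0353 eV
KE = E_photon - phi
= 3.0353 - 1.64
= 1.3953 eV

1.3953


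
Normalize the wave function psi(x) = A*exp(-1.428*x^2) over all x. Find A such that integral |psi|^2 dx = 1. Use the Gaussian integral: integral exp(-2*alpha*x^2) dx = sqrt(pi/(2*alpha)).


integral |psi|^2 dx = A^2 * sqrt(pi/(2*alpha)) = 1
A^2 = sqrt(2*alpha/pi)
= sqrt(2 * 1.428 / pi)
= 0.953464
A = sqrt(0.953464)
= 0.9765

0.9765


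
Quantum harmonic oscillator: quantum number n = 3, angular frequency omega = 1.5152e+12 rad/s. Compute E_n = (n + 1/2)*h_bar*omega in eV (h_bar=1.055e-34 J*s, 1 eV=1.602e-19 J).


E = (n + 1/2) * h_bar * omega
= (3 + 0.5) * 1.055e-34 * 1.5152e+12
= 3.5 * 1.5985e-22
= 5.5949e-22 J
= 0.0035 eV

0.0035


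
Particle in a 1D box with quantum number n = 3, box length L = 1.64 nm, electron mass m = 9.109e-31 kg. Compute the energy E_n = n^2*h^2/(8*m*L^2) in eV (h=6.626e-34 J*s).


E = n^2 * h^2 / (8 * m * L^2)
= 3^2 * (6.626e-34)^2 / (8 * 9.109e-31 * (1.64e-9)^2)
= 9 * 4.3904e-67 / (8 * 9.109e-31 * 2.6896e-18)
= 2.0160e-19 J
= 1.2584 eV

1.2584


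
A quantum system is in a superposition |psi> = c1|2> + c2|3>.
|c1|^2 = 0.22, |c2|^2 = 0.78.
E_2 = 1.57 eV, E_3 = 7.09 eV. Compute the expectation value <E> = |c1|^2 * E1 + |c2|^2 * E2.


<E> = |c1|^2 * E1 + |c2|^2 * E2
= 0.22 * 1.57 + 0.78 * 7.09
= 0.3454 + 5.5302
= 5.8756 eV

5.8756


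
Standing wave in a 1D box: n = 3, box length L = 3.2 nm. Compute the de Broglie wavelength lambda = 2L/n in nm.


lambda = 2L / n
= 2 * 3.2 / 3
= 6.4 / 3
= 2.1333 nm

2.1333


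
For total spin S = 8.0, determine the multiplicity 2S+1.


Spin multiplicity = 2S + 1
= 2 * 8.0 + 1
= 16.0 + 1
= 17

17


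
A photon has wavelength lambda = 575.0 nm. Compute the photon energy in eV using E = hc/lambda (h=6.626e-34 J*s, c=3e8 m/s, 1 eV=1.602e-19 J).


E = hc / lambda
= (6.626e-34)(3e8) / (575.0e-9)
= 1.9878e-25 / 5.7500e-07
= 3.4570e-19 J
Converting to eV: 3.4570e-19 / 1.602e-19
= 2.158 eV

2.158


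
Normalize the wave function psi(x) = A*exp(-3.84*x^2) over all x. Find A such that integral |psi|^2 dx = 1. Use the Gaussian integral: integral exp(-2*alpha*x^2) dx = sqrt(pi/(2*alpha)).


integral |psi|^2 dx = A^2 * sqrt(pi/(2*alpha)) = 1
A^2 = sqrt(2*alpha/pi)
= sqrt(2 * 3.84 / pi)
= 1.563528
A = sqrt(1.563528)
= 1.2504

1.2504


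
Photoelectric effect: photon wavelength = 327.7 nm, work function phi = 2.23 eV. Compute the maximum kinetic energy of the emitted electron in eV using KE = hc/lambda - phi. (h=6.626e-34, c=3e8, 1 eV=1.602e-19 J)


E_photon = hc / lambda
= (6.626e-34)(3e8) / (327.7e-9)
= 6.0659e-19 J
= 3.7865 eV
KE = E_photon - phi
= 3.7865 - 2.23
= 1.5565 eV

1.5565


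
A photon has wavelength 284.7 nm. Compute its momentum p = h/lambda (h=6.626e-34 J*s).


p = h / lambda
= 6.626e-34 / (284.7e-9)
= 6.626e-34 / 2.8470e-07
= 2.3274e-27 kg*m/s

2.3274e-27


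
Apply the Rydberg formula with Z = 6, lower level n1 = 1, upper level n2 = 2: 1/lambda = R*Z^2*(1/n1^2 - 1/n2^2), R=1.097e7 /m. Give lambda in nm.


1/lambda = R * Z^2 * (1/n1^2 - 1/n2^2)
= 1.097e7 * 6^2 * (1/1^2 - 1/2^2)
= 1.097e7 * 36 * (1.0 - 0.25)
= 2.9619e+08 /m
lambda = 1 / 2.9619e+08
= 3.3762 nm

3.3762


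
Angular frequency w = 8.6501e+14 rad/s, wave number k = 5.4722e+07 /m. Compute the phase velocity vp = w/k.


vp = w / k
= 8.6501e+14 / 5.4722e+07
= 1.5807e+07 m/s

1.5807e+07


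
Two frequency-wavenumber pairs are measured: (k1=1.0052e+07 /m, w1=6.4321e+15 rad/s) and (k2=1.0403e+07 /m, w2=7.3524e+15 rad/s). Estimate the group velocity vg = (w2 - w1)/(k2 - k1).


vg = (w2 - w1) / (k2 - k1)
= (7.3524e+15 - 6.4321e+15) / (1.0403e+07 - 1.0052e+07)
= 9.2030e+14 / 3.5100e+05
= 2.6219e+09 m/s

2.6219e+09


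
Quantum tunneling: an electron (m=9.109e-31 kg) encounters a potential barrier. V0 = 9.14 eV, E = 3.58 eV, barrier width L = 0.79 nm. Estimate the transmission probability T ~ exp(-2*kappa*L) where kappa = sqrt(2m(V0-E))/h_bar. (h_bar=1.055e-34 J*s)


V0 - E = 5.56 eV = 8.9071e-19 J
kappa = sqrt(2 * m * (V0-E)) / h_bar
= sqrt(2 * 9.109e-31 * 8.9071e-19) / 1.055e-34
= 1.2074e+10 /m
2*kappa*L = 2 * 1.2074e+10 * 0.79e-9
= 19.0776
T = exp(-19.0776) = 5.184486e-09

5.184486e-09


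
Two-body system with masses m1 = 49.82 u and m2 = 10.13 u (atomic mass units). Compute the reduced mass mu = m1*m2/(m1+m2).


mu = m1 * m2 / (m1 + m2)
= 49.82 * 10.13 / (49.82 + 10.13)
= 504.6766 / 59.95
= 8.4183 u

8.4183


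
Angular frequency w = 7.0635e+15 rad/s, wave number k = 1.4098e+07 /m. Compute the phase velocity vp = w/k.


vp = w / k
= 7.0635e+15 / 1.4098e+07
= 5.0103e+08 m/s

5.0103e+08


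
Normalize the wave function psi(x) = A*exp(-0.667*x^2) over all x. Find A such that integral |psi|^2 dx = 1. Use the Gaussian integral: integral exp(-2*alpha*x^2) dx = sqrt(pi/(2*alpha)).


integral |psi|^2 dx = A^2 * sqrt(pi/(2*alpha)) = 1
A^2 = sqrt(2*alpha/pi)
= sqrt(2 * 0.667 / pi)
= 0.651633
A = sqrt(0.651633)
= 0.8072

0.8072


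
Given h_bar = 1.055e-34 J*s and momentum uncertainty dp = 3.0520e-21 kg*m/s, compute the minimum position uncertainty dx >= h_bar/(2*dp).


dx = h_bar / (2 * dp)
= 1.055e-34 / (2 * 3.0520e-21)
= 1.055e-34 / 6.1040e-21
= 1.7284e-14 m

1.7284e-14


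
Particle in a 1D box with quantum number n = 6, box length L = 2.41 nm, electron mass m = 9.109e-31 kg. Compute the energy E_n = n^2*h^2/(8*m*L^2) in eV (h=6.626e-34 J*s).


E = n^2 * h^2 / (8 * m * L^2)
= 6^2 * (6.626e-34)^2 / (8 * 9.109e-31 * (2.41e-9)^2)
= 36 * 4.3904e-67 / (8 * 9.109e-31 * 5.8081e-18)
= 3.7343e-19 J
= 2.331 eV

2.331


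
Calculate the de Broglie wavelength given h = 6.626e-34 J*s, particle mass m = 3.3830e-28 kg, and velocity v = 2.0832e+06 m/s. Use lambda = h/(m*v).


lambda = h / (m * v)
= 6.626e-34 / (3.3830e-28 * 2.0832e+06)
= 6.626e-34 / 7.0475e-22
= 9.4020e-13 m

9.4020e-13


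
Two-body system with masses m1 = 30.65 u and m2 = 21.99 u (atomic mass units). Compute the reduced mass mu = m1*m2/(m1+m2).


mu = m1 * m2 / (m1 + m2)
= 30.65 * 21.99 / (30.65 + 21.99)
= 673.9935 / 52.64
= 12.8038 u

12.8038
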